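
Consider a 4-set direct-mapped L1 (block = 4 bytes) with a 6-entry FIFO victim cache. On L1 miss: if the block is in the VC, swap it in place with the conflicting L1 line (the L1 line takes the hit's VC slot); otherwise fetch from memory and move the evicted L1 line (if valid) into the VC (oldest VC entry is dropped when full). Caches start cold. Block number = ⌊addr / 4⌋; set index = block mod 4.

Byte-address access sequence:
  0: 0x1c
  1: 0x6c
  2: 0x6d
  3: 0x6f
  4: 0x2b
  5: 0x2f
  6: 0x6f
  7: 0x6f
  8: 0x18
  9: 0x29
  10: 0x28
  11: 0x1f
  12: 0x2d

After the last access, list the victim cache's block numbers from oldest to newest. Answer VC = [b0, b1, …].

VC = [27, 7, 6]

0: 0x1c (blk 7, set 3) → MISS  vc=[]
1: 0x6c (blk 27, set 3) → MISS  vc=[7]
2: 0x6d (blk 27, set 3) → L1-HIT  vc=[7]
3: 0x6f (blk 27, set 3) → L1-HIT  vc=[7]
4: 0x2b (blk 10, set 2) → MISS  vc=[7]
5: 0x2f (blk 11, set 3) → MISS  vc=[7, 27]
6: 0x6f (blk 27, set 3) → VC-HIT  vc=[7, 11]
7: 0x6f (blk 27, set 3) → L1-HIT  vc=[7, 11]
8: 0x18 (blk 6, set 2) → MISS  vc=[7, 11, 10]
9: 0x29 (blk 10, set 2) → VC-HIT  vc=[7, 11, 6]
10: 0x28 (blk 10, set 2) → L1-HIT  vc=[7, 11, 6]
11: 0x1f (blk 7, set 3) → VC-HIT  vc=[27, 11, 6]
12: 0x2d (blk 11, set 3) → VC-HIT  vc=[27, 7, 6]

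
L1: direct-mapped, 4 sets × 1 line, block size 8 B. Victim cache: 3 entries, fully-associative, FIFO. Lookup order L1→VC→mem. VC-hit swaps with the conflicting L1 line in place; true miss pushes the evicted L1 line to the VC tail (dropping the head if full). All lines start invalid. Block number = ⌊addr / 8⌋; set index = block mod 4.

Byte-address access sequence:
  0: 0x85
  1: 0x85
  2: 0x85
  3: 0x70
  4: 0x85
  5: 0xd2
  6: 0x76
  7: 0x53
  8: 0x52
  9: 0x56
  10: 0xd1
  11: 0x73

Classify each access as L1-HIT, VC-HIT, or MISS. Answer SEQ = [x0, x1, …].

  [0] addr=0x85 blk=16 s=0: MISS | VC []
  [1] addr=0x85 blk=16 s=0: L1-HIT | VC []
  [2] addr=0x85 blk=16 s=0: L1-HIT | VC []
  [3] addr=0x70 blk=14 s=2: MISS | VC []
  [4] addr=0x85 blk=16 s=0: L1-HIT | VC []
  [5] addr=0xd2 blk=26 s=2: MISS | VC [14]
  [6] addr=0x76 blk=14 s=2: VC-HIT | VC [26]
  [7] addr=0x53 blk=10 s=2: MISS | VC [26, 14]
  [8] addr=0x52 blk=10 s=2: L1-HIT | VC [26, 14]
  [9] addr=0x56 blk=10 s=2: L1-HIT | VC [26, 14]
  [10] addr=0xd1 blk=26 s=2: VC-HIT | VC [10, 14]
  [11] addr=0x73 blk=14 s=2: VC-HIT | VC [10, 26]

SEQ = [MISS, L1-HIT, L1-HIT, MISS, L1-HIT, MISS, VC-HIT, MISS, L1-HIT, L1-HIT, VC-HIT, VC-HIT]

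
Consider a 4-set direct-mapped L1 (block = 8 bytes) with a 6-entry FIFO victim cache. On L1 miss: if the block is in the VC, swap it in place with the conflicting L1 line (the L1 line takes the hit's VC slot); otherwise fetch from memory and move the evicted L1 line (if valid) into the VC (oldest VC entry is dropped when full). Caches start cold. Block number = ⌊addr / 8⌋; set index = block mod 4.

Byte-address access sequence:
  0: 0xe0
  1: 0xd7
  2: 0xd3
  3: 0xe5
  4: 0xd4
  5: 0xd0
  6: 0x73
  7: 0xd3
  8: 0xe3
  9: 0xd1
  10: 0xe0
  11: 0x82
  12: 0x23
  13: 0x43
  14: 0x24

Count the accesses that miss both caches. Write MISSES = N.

MISSES = 6

0: 0xe0 (blk 28, set 0) → MISS  vc=[]
1: 0xd7 (blk 26, set 2) → MISS  vc=[]
2: 0xd3 (blk 26, set 2) → L1-HIT  vc=[]
3: 0xe5 (blk 28, set 0) → L1-HIT  vc=[]
4: 0xd4 (blk 26, set 2) → L1-HIT  vc=[]
5: 0xd0 (blk 26, set 2) → L1-HIT  vc=[]
6: 0x73 (blk 14, set 2) → MISS  vc=[26]
7: 0xd3 (blk 26, set 2) → VC-HIT  vc=[14]
8: 0xe3 (blk 28, set 0) → L1-HIT  vc=[14]
9: 0xd1 (blk 26, set 2) → L1-HIT  vc=[14]
10: 0xe0 (blk 28, set 0) → L1-HIT  vc=[14]
11: 0x82 (blk 16, set 0) → MISS  vc=[14, 28]
12: 0x23 (blk 4, set 0) → MISS  vc=[14, 28, 16]
13: 0x43 (blk 8, set 0) → MISS  vc=[14, 28, 16, 4]
14: 0x24 (blk 4, set 0) → VC-HIT  vc=[14, 28, 16, 8]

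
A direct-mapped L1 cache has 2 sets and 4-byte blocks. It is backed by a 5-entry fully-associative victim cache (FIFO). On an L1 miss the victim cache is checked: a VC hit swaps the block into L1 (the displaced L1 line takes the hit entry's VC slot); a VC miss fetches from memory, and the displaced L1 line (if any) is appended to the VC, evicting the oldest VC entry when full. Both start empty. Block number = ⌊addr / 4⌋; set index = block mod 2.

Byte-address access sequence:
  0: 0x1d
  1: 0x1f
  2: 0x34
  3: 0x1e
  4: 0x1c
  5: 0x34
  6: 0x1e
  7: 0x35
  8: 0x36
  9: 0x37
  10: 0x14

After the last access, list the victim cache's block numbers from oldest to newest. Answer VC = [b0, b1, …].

VC = [7, 13]

  [0] addr=0x1d blk=7 s=1: MISS | VC []
  [1] addr=0x1f blk=7 s=1: L1-HIT | VC []
  [2] addr=0x34 blk=13 s=1: MISS | VC [7]
  [3] addr=0x1e blk=7 s=1: VC-HIT | VC [13]
  [4] addr=0x1c blk=7 s=1: L1-HIT | VC [13]
  [5] addr=0x34 blk=13 s=1: VC-HIT | VC [7]
  [6] addr=0x1e blk=7 s=1: VC-HIT | VC [13]
  [7] addr=0x35 blk=13 s=1: VC-HIT | VC [7]
  [8] addr=0x36 blk=13 s=1: L1-HIT | VC [7]
  [9] addr=0x37 blk=13 s=1: L1-HIT | VC [7]
  [10] addr=0x14 blk=5 s=1: MISS | VC [7, 13]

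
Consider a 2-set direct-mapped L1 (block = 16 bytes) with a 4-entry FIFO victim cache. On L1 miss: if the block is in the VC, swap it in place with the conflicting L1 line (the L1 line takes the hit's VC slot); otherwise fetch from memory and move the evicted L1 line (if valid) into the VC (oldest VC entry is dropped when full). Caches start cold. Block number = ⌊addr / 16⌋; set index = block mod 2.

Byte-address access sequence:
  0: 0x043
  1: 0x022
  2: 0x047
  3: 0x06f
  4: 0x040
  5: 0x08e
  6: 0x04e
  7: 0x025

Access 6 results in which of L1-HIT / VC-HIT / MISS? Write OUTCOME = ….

OUTCOME = VC-HIT

0: 0x43 (blk 4, set 0) → MISS  vc=[]
1: 0x22 (blk 2, set 0) → MISS  vc=[4]
2: 0x47 (blk 4, set 0) → VC-HIT  vc=[2]
3: 0x6f (blk 6, set 0) → MISS  vc=[2, 4]
4: 0x40 (blk 4, set 0) → VC-HIT  vc=[2, 6]
5: 0x8e (blk 8, set 0) → MISS  vc=[2, 6, 4]
6: 0x4e (blk 4, set 0) → VC-HIT  vc=[2, 6, 8]
7: 0x25 (blk 2, set 0) → VC-HIT  vc=[4, 6, 8]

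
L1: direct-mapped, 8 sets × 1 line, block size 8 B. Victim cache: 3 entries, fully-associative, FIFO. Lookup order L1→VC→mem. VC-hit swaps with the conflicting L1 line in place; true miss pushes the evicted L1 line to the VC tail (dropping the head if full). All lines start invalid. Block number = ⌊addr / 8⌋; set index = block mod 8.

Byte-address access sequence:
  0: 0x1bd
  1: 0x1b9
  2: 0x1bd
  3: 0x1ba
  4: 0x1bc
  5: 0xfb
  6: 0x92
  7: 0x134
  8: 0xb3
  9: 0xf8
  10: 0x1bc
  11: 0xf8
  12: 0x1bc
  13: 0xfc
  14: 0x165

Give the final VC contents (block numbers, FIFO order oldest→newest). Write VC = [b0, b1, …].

VC = [55, 38]

0: 0x1bd (blk 55, set 7) → MISS  vc=[]
1: 0x1b9 (blk 55, set 7) → L1-HIT  vc=[]
2: 0x1bd (blk 55, set 7) → L1-HIT  vc=[]
3: 0x1ba (blk 55, set 7) → L1-HIT  vc=[]
4: 0x1bc (blk 55, set 7) → L1-HIT  vc=[]
5: 0xfb (blk 31, set 7) → MISS  vc=[55]
6: 0x92 (blk 18, set 2) → MISS  vc=[55]
7: 0x134 (blk 38, set 6) → MISS  vc=[55]
8: 0xb3 (blk 22, set 6) → MISS  vc=[55, 38]
9: 0xf8 (blk 31, set 7) → L1-HIT  vc=[55, 38]
10: 0x1bc (blk 55, set 7) → VC-HIT  vc=[31, 38]
11: 0xf8 (blk 31, set 7) → VC-HIT  vc=[55, 38]
12: 0x1bc (blk 55, set 7) → VC-HIT  vc=[31, 38]
13: 0xfc (blk 31, set 7) → VC-HIT  vc=[55, 38]
14: 0x165 (blk 44, set 4) → MISS  vc=[55, 38]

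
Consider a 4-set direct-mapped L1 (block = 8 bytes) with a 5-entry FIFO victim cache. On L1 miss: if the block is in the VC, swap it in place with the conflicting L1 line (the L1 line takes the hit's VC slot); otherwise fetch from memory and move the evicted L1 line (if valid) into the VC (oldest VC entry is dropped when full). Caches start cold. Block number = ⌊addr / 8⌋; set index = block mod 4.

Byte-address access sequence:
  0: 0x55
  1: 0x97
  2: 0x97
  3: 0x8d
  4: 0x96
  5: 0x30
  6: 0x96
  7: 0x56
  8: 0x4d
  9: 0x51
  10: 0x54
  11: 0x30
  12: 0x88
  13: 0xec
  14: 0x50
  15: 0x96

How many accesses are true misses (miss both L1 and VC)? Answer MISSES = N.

MISSES = 6

0: 0x55 (blk 10, set 2) → MISS  vc=[]
1: 0x97 (blk 18, set 2) → MISS  vc=[10]
2: 0x97 (blk 18, set 2) → L1-HIT  vc=[10]
3: 0x8d (blk 17, set 1) → MISS  vc=[10]
4: 0x96 (blk 18, set 2) → L1-HIT  vc=[10]
5: 0x30 (blk 6, set 2) → MISS  vc=[10, 18]
6: 0x96 (blk 18, set 2) → VC-HIT  vc=[10, 6]
7: 0x56 (blk 10, set 2) → VC-HIT  vc=[18, 6]
8: 0x4d (blk 9, set 1) → MISS  vc=[18, 6, 17]
9: 0x51 (blk 10, set 2) → L1-HIT  vc=[18, 6, 17]
10: 0x54 (blk 10, set 2) → L1-HIT  vc=[18, 6, 17]
11: 0x30 (blk 6, set 2) → VC-HIT  vc=[18, 10, 17]
12: 0x88 (blk 17, set 1) → VC-HIT  vc=[18, 10, 9]
13: 0xec (blk 29, set 1) → MISS  vc=[18, 10, 9, 17]
14: 0x50 (blk 10, set 2) → VC-HIT  vc=[18, 6, 9, 17]
15: 0x96 (blk 18, set 2) → VC-HIT  vc=[10, 6, 9, 17]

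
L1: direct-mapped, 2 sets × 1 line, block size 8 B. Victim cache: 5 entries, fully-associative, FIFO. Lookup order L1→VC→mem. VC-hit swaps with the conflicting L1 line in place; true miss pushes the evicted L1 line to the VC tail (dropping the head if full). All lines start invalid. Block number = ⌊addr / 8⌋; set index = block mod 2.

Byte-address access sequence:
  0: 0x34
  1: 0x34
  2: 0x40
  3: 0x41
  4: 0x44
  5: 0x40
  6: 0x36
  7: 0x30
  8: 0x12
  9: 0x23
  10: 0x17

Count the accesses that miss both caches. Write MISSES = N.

MISSES = 4

0: 0x34 (blk 6, set 0) → MISS  vc=[]
1: 0x34 (blk 6, set 0) → L1-HIT  vc=[]
2: 0x40 (blk 8, set 0) → MISS  vc=[6]
3: 0x41 (blk 8, set 0) → L1-HIT  vc=[6]
4: 0x44 (blk 8, set 0) → L1-HIT  vc=[6]
5: 0x40 (blk 8, set 0) → L1-HIT  vc=[6]
6: 0x36 (blk 6, set 0) → VC-HIT  vc=[8]
7: 0x30 (blk 6, set 0) → L1-HIT  vc=[8]
8: 0x12 (blk 2, set 0) → MISS  vc=[8, 6]
9: 0x23 (blk 4, set 0) → MISS  vc=[8, 6, 2]
10: 0x17 (blk 2, set 0) → VC-HIT  vc=[8, 6, 4]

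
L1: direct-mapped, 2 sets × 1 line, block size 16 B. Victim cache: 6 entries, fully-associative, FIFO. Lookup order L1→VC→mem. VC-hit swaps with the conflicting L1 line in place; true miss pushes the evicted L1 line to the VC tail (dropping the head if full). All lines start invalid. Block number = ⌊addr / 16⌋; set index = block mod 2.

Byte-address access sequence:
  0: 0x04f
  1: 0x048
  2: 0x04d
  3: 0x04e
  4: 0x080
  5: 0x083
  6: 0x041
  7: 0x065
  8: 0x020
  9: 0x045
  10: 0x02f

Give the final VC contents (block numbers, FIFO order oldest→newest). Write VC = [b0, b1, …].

VC = [8, 4, 6]

0: 0x4f (blk 4, set 0) → MISS  vc=[]
1: 0x48 (blk 4, set 0) → L1-HIT  vc=[]
2: 0x4d (blk 4, set 0) → L1-HIT  vc=[]
3: 0x4e (blk 4, set 0) → L1-HIT  vc=[]
4: 0x80 (blk 8, set 0) → MISS  vc=[4]
5: 0x83 (blk 8, set 0) → L1-HIT  vc=[4]
6: 0x41 (blk 4, set 0) → VC-HIT  vc=[8]
7: 0x65 (blk 6, set 0) → MISS  vc=[8, 4]
8: 0x20 (blk 2, set 0) → MISS  vc=[8, 4, 6]
9: 0x45 (blk 4, set 0) → VC-HIT  vc=[8, 2, 6]
10: 0x2f (blk 2, set 0) → VC-HIT  vc=[8, 4, 6]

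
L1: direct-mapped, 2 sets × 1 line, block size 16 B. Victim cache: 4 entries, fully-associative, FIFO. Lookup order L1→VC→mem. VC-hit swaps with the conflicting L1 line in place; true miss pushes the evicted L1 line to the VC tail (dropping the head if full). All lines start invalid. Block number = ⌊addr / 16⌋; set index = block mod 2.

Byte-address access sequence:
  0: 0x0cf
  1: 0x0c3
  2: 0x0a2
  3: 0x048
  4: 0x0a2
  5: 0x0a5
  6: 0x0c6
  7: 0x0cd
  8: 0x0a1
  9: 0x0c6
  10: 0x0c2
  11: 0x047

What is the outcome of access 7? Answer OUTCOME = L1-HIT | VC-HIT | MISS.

  [0] addr=0xcf blk=12 s=0: MISS | VC []
  [1] addr=0xc3 blk=12 s=0: L1-HIT | VC []
  [2] addr=0xa2 blk=10 s=0: MISS | VC [12]
  [3] addr=0x48 blk=4 s=0: MISS | VC [12, 10]
  [4] addr=0xa2 blk=10 s=0: VC-HIT | VC [12, 4]
  [5] addr=0xa5 blk=10 s=0: L1-HIT | VC [12, 4]
  [6] addr=0xc6 blk=12 s=0: VC-HIT | VC [10, 4]
  [7] addr=0xcd blk=12 s=0: L1-HIT | VC [10, 4]
  [8] addr=0xa1 blk=10 s=0: VC-HIT | VC [12, 4]
  [9] addr=0xc6 blk=12 s=0: VC-HIT | VC [10, 4]
  [10] addr=0xc2 blk=12 s=0: L1-HIT | VC [10, 4]
  [11] addr=0x47 blk=4 s=0: VC-HIT | VC [10, 12]

OUTCOME = L1-HIT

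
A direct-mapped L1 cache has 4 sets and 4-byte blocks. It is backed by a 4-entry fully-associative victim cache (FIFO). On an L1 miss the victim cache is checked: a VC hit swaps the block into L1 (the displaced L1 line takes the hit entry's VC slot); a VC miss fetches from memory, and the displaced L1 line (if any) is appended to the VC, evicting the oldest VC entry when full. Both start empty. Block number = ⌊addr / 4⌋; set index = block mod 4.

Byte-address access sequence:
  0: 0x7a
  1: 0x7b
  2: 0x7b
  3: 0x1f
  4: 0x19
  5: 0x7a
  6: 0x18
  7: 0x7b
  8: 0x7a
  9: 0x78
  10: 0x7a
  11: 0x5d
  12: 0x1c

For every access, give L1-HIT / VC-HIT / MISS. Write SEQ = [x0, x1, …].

  [0] addr=0x7a blk=30 s=2: MISS | VC []
  [1] addr=0x7b blk=30 s=2: L1-HIT | VC []
  [2] addr=0x7b blk=30 s=2: L1-HIT | VC []
  [3] addr=0x1f blk=7 s=3: MISS | VC []
  [4] addr=0x19 blk=6 s=2: MISS | VC [30]
  [5] addr=0x7a blk=30 s=2: VC-HIT | VC [6]
  [6] addr=0x18 blk=6 s=2: VC-HIT | VC [30]
  [7] addr=0x7b blk=30 s=2: VC-HIT | VC [6]
  [8] addr=0x7a blk=30 s=2: L1-HIT | VC [6]
  [9] addr=0x78 blk=30 s=2: L1-HIT | VC [6]
  [10] addr=0x7a blk=30 s=2: L1-HIT | VC [6]
  [11] addr=0x5d blk=23 s=3: MISS | VC [6, 7]
  [12] addr=0x1c blk=7 s=3: VC-HIT | VC [6, 23]

SEQ = [MISS, L1-HIT, L1-HIT, MISS, MISS, VC-HIT, VC-HIT, VC-HIT, L1-HIT, L1-HIT, L1-HIT, MISS, VC-HIT]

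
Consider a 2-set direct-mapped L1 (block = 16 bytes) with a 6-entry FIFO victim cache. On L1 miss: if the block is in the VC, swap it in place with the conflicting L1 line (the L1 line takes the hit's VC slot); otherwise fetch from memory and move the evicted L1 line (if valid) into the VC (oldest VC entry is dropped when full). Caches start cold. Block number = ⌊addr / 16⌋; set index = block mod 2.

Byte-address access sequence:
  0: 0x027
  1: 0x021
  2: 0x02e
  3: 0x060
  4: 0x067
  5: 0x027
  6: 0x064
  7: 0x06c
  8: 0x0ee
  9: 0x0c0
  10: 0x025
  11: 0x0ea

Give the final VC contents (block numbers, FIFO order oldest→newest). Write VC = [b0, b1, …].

VC = [12, 6, 2]

  [0] addr=0x27 blk=2 s=0: MISS | VC []
  [1] addr=0x21 blk=2 s=0: L1-HIT | VC []
  [2] addr=0x2e blk=2 s=0: L1-HIT | VC []
  [3] addr=0x60 blk=6 s=0: MISS | VC [2]
  [4] addr=0x67 blk=6 s=0: L1-HIT | VC [2]
  [5] addr=0x27 blk=2 s=0: VC-HIT | VC [6]
  [6] addr=0x64 blk=6 s=0: VC-HIT | VC [2]
  [7] addr=0x6c blk=6 s=0: L1-HIT | VC [2]
  [8] addr=0xee blk=14 s=0: MISS | VC [2, 6]
  [9] addr=0xc0 blk=12 s=0: MISS | VC [2, 6, 14]
  [10] addr=0x25 blk=2 s=0: VC-HIT | VC [12, 6, 14]
  [11] addr=0xea blk=14 s=0: VC-HIT | VC [12, 6, 2]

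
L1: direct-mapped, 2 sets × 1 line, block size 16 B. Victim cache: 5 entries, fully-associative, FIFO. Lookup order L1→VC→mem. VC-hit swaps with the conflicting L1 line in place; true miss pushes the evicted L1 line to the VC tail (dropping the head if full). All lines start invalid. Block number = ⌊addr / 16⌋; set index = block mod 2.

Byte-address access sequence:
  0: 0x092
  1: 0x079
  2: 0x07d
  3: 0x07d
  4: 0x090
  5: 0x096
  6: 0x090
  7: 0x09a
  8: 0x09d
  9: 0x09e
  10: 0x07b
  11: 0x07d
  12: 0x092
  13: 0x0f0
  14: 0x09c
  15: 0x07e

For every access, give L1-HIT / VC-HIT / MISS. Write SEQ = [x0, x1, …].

#0 0x92→b9/s1 MISS; vc=[]
#1 0x79→b7/s1 MISS; vc=[9]
#2 0x7d→b7/s1 L1-HIT; vc=[9]
#3 0x7d→b7/s1 L1-HIT; vc=[9]
#4 0x90→b9/s1 VC-HIT; vc=[7]
#5 0x96→b9/s1 L1-HIT; vc=[7]
#6 0x90→b9/s1 L1-HIT; vc=[7]
#7 0x9a→b9/s1 L1-HIT; vc=[7]
#8 0x9d→b9/s1 L1-HIT; vc=[7]
#9 0x9e→b9/s1 L1-HIT; vc=[7]
#10 0x7b→b7/s1 VC-HIT; vc=[9]
#11 0x7d→b7/s1 L1-HIT; vc=[9]
#12 0x92→b9/s1 VC-HIT; vc=[7]
#13 0xf0→b15/s1 MISS; vc=[7,9]
#14 0x9c→b9/s1 VC-HIT; vc=[7,15]
#15 0x7e→b7/s1 VC-HIT; vc=[9,15]

SEQ = [MISS, MISS, L1-HIT, L1-HIT, VC-HIT, L1-HIT, L1-HIT, L1-HIT, L1-HIT, L1-HIT, VC-HIT, L1-HIT, VC-HIT, MISS, VC-HIT, VC-HIT]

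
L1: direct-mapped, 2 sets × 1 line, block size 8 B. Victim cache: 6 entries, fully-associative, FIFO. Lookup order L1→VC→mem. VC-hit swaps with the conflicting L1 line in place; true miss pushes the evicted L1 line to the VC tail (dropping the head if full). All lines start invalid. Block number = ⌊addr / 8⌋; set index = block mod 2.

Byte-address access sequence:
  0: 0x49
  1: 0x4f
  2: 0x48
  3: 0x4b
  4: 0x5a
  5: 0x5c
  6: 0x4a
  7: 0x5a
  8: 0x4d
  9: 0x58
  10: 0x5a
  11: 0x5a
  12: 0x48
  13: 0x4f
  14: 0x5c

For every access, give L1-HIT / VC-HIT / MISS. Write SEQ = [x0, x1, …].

SEQ = [MISS, L1-HIT, L1-HIT, L1-HIT, MISS, L1-HIT, VC-HIT, VC-HIT, VC-HIT, VC-HIT, L1-HIT, L1-HIT, VC-HIT, L1-HIT, VC-HIT]

0: 0x49 (blk 9, set 1) → MISS  vc=[]
1: 0x4f (blk 9, set 1) → L1-HIT  vc=[]
2: 0x48 (blk 9, set 1) → L1-HIT  vc=[]
3: 0x4b (blk 9, set 1) → L1-HIT  vc=[]
4: 0x5a (blk 11, set 1) → MISS  vc=[9]
5: 0x5c (blk 11, set 1) → L1-HIT  vc=[9]
6: 0x4a (blk 9, set 1) → VC-HIT  vc=[11]
7: 0x5a (blk 11, set 1) → VC-HIT  vc=[9]
8: 0x4d (blk 9, set 1) → VC-HIT  vc=[11]
9: 0x58 (blk 11, set 1) → VC-HIT  vc=[9]
10: 0x5a (blk 11, set 1) → L1-HIT  vc=[9]
11: 0x5a (blk 11, set 1) → L1-HIT  vc=[9]
12: 0x48 (blk 9, set 1) → VC-HIT  vc=[11]
13: 0x4f (blk 9, set 1) → L1-HIT  vc=[11]
14: 0x5c (blk 11, set 1) → VC-HIT  vc=[9]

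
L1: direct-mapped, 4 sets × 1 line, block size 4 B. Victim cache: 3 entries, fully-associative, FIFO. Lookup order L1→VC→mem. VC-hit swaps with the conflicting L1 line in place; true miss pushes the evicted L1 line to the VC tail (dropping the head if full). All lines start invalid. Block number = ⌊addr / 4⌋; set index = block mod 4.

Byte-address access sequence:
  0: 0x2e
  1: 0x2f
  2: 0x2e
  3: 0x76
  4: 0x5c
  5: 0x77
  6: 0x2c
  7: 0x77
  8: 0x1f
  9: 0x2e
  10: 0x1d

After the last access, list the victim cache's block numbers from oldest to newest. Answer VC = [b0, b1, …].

VC = [23, 11]

0: 0x2e (blk 11, set 3) → MISS  vc=[]
1: 0x2f (blk 11, set 3) → L1-HIT  vc=[]
2: 0x2e (blk 11, set 3) → L1-HIT  vc=[]
3: 0x76 (blk 29, set 1) → MISS  vc=[]
4: 0x5c (blk 23, set 3) → MISS  vc=[11]
5: 0x77 (blk 29, set 1) → L1-HIT  vc=[11]
6: 0x2c (blk 11, set 3) → VC-HIT  vc=[23]
7: 0x77 (blk 29, set 1) → L1-HIT  vc=[23]
8: 0x1f (blk 7, set 3) → MISS  vc=[23, 11]
9: 0x2e (blk 11, set 3) → VC-HIT  vc=[23, 7]
10: 0x1d (blk 7, set 3) → VC-HIT  vc=[23, 11]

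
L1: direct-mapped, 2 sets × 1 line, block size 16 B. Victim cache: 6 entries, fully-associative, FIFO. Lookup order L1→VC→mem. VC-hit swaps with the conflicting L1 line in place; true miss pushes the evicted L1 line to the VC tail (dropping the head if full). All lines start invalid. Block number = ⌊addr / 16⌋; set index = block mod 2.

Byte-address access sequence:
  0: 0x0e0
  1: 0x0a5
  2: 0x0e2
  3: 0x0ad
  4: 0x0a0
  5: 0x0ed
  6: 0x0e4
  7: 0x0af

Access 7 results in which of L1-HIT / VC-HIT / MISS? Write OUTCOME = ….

#0 0xe0→b14/s0 MISS; vc=[]
#1 0xa5→b10/s0 MISS; vc=[14]
#2 0xe2→b14/s0 VC-HIT; vc=[10]
#3 0xad→b10/s0 VC-HIT; vc=[14]
#4 0xa0→b10/s0 L1-HIT; vc=[14]
#5 0xed→b14/s0 VC-HIT; vc=[10]
#6 0xe4→b14/s0 L1-HIT; vc=[10]
#7 0xaf→b10/s0 VC-HIT; vc=[14]

OUTCOME = VC-HIT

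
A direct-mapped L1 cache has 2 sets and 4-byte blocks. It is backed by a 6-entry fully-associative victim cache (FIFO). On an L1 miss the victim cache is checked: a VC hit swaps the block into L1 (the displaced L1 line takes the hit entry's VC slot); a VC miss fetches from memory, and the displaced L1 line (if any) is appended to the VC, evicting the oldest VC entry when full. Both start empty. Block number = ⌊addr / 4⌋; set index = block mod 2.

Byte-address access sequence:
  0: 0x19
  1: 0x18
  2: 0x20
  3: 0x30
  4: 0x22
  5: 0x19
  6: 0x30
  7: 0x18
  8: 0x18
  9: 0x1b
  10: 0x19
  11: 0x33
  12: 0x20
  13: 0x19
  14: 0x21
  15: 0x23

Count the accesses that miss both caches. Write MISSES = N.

  [0] addr=0x19 blk=6 s=0: MISS | VC []
  [1] addr=0x18 blk=6 s=0: L1-HIT | VC []
  [2] addr=0x20 blk=8 s=0: MISS | VC [6]
  [3] addr=0x30 blk=12 s=0: MISS | VC [6, 8]
  [4] addr=0x22 blk=8 s=0: VC-HIT | VC [6, 12]
  [5] addr=0x19 blk=6 s=0: VC-HIT | VC [8, 12]
  [6] addr=0x30 blk=12 s=0: VC-HIT | VC [8, 6]
  [7] addr=0x18 blk=6 s=0: VC-HIT | VC [8, 12]
  [8] addr=0x18 blk=6 s=0: L1-HIT | VC [8, 12]
  [9] addr=0x1b blk=6 s=0: L1-HIT | VC [8, 12]
  [10] addr=0x19 blk=6 s=0: L1-HIT | VC [8, 12]
  [11] addr=0x33 blk=12 s=0: VC-HIT | VC [8, 6]
  [12] addr=0x20 blk=8 s=0: VC-HIT | VC [12, 6]
  [13] addr=0x19 blk=6 s=0: VC-HIT | VC [12, 8]
  [14] addr=0x21 blk=8 s=0: VC-HIT | VC [12, 6]
  [15] addr=0x23 blk=8 s=0: L1-HIT | VC [12, 6]

MISSES = 3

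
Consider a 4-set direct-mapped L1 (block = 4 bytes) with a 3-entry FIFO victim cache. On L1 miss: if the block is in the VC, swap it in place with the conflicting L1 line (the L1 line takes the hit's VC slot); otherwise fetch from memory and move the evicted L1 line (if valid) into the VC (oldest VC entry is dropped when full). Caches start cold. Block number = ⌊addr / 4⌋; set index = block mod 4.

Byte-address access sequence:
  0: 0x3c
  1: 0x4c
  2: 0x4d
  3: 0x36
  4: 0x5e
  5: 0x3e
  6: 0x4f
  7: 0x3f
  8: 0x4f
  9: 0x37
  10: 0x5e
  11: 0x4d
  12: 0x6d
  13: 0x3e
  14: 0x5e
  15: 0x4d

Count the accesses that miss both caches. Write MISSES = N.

MISSES = 5

  [0] addr=0x3c blk=15 s=3: MISS | VC []
  [1] addr=0x4c blk=19 s=3: MISS | VC [15]
  [2] addr=0x4d blk=19 s=3: L1-HIT | VC [15]
  [3] addr=0x36 blk=13 s=1: MISS | VC [15]
  [4] addr=0x5e blk=23 s=3: MISS | VC [15, 19]
  [5] addr=0x3e blk=15 s=3: VC-HIT | VC [23, 19]
  [6] addr=0x4f blk=19 s=3: VC-HIT | VC [23, 15]
  [7] addr=0x3f blk=15 s=3: VC-HIT | VC [23, 19]
  [8] addr=0x4f blk=19 s=3: VC-HIT | VC [23, 15]
  [9] addr=0x37 blk=13 s=1: L1-HIT | VC [23, 15]
  [10] addr=0x5e blk=23 s=3: VC-HIT | VC [19, 15]
  [11] addr=0x4d blk=19 s=3: VC-HIT | VC [23, 15]
  [12] addr=0x6d blk=27 s=3: MISS | VC [23, 15, 19]
  [13] addr=0x3e blk=15 s=3: VC-HIT | VC [23, 27, 19]
  [14] addr=0x5e blk=23 s=3: VC-HIT | VC [15, 27, 19]
  [15] addr=0x4d blk=19 s=3: VC-HIT | VC [15, 27, 23]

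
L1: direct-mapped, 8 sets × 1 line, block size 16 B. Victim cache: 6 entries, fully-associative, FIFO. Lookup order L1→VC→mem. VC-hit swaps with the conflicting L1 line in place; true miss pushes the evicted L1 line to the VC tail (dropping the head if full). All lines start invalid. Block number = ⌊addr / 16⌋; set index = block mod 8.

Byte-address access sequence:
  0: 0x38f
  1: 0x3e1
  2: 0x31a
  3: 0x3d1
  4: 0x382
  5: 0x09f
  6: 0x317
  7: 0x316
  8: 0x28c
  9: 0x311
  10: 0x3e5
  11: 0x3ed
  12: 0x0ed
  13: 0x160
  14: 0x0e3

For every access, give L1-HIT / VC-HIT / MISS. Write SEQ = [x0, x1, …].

#0 0x38f→b56/s0 MISS; vc=[]
#1 0x3e1→b62/s6 MISS; vc=[]
#2 0x31a→b49/s1 MISS; vc=[]
#3 0x3d1→b61/s5 MISS; vc=[]
#4 0x382→b56/s0 L1-HIT; vc=[]
#5 0x9f→b9/s1 MISS; vc=[49]
#6 0x317→b49/s1 VC-HIT; vc=[9]
#7 0x316→b49/s1 L1-HIT; vc=[9]
#8 0x28c→b40/s0 MISS; vc=[9,56]
#9 0x311→b49/s1 L1-HIT; vc=[9,56]
#10 0x3e5→b62/s6 L1-HIT; vc=[9,56]
#11 0x3ed→b62/s6 L1-HIT; vc=[9,56]
#12 0xed→b14/s6 MISS; vc=[9,56,62]
#13 0x160→b22/s6 MISS; vc=[9,56,62,14]
#14 0xe3→b14/s6 VC-HIT; vc=[9,56,62,22]

SEQ = [MISS, MISS, MISS, MISS, L1-HIT, MISS, VC-HIT, L1-HIT, MISS, L1-HIT, L1-HIT, L1-HIT, MISS, MISS, VC-HIT]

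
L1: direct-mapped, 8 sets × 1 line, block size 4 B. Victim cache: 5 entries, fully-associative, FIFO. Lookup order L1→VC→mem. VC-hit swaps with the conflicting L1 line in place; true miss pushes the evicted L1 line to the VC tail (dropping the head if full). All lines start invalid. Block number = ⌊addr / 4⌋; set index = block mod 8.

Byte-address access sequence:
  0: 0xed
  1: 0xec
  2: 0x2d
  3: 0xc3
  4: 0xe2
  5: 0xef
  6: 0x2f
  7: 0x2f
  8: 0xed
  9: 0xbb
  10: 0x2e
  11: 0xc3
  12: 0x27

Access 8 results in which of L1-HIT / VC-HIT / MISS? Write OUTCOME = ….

OUTCOME = VC-HIT

0: 0xed (blk 59, set 3) → MISS  vc=[]
1: 0xec (blk 59, set 3) → L1-HIT  vc=[]
2: 0x2d (blk 11, set 3) → MISS  vc=[59]
3: 0xc3 (blk 48, set 0) → MISS  vc=[59]
4: 0xe2 (blk 56, set 0) → MISS  vc=[59, 48]
5: 0xef (blk 59, set 3) → VC-HIT  vc=[11, 48]
6: 0x2f (blk 11, set 3) → VC-HIT  vc=[59, 48]
7: 0x2f (blk 11, set 3) → L1-HIT  vc=[59, 48]
8: 0xed (blk 59, set 3) → VC-HIT  vc=[11, 48]
9: 0xbb (blk 46, set 6) → MISS  vc=[11, 48]
10: 0x2e (blk 11, set 3) → VC-HIT  vc=[59, 48]
11: 0xc3 (blk 48, set 0) → VC-HIT  vc=[59, 56]
12: 0x27 (blk 9, set 1) → MISS  vc=[59, 56]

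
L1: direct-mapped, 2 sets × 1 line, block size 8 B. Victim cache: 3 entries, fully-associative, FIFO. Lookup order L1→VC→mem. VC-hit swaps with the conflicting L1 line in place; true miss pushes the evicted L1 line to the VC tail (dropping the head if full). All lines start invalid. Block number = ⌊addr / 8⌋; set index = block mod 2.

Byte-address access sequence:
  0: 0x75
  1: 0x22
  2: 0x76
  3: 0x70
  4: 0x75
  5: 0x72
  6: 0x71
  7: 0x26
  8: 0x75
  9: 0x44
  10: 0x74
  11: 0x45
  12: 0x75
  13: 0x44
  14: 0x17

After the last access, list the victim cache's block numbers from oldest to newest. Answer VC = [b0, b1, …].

  [0] addr=0x75 blk=14 s=0: MISS | VC []
  [1] addr=0x22 blk=4 s=0: MISS | VC [14]
  [2] addr=0x76 blk=14 s=0: VC-HIT | VC [4]
  [3] addr=0x70 blk=14 s=0: L1-HIT | VC [4]
  [4] addr=0x75 blk=14 s=0: L1-HIT | VC [4]
  [5] addr=0x72 blk=14 s=0: L1-HIT | VC [4]
  [6] addr=0x71 blk=14 s=0: L1-HIT | VC [4]
  [7] addr=0x26 blk=4 s=0: VC-HIT | VC [14]
  [8] addr=0x75 blk=14 s=0: VC-HIT | VC [4]
  [9] addr=0x44 blk=8 s=0: MISS | VC [4, 14]
  [10] addr=0x74 blk=14 s=0: VC-HIT | VC [4, 8]
  [11] addr=0x45 blk=8 s=0: VC-HIT | VC [4, 14]
  [12] addr=0x75 blk=14 s=0: VC-HIT | VC [4, 8]
  [13] addr=0x44 blk=8 s=0: VC-HIT | VC [4, 14]
  [14] addr=0x17 blk=2 s=0: MISS | VC [4, 14, 8]

VC = [4, 14, 8]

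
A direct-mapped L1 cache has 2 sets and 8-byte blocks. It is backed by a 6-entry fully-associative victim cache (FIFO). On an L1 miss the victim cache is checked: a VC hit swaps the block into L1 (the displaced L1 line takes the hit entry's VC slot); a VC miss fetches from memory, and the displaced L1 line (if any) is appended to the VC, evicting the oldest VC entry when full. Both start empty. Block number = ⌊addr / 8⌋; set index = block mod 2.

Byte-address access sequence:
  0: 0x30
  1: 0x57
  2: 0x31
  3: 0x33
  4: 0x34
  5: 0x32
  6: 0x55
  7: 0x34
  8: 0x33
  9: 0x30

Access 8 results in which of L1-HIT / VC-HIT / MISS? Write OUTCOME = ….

OUTCOME = L1-HIT

#0 0x30→b6/s0 MISS; vc=[]
#1 0x57→b10/s0 MISS; vc=[6]
#2 0x31→b6/s0 VC-HIT; vc=[10]
#3 0x33→b6/s0 L1-HIT; vc=[10]
#4 0x34→b6/s0 L1-HIT; vc=[10]
#5 0x32→b6/s0 L1-HIT; vc=[10]
#6 0x55→b10/s0 VC-HIT; vc=[6]
#7 0x34→b6/s0 VC-HIT; vc=[10]
#8 0x33→b6/s0 L1-HIT; vc=[10]
#9 0x30→b6/s0 L1-HIT; vc=[10]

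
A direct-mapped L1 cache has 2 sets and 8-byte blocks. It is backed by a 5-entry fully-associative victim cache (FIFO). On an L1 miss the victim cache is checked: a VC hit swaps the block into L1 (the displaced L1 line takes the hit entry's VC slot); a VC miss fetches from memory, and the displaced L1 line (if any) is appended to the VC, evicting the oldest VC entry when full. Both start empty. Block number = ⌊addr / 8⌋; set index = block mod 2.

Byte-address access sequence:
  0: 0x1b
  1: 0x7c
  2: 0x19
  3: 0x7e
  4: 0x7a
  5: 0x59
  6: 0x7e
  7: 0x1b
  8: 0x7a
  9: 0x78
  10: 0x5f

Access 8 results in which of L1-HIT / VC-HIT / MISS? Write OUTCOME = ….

OUTCOME = VC-HIT

#0 0x1b→b3/s1 MISS; vc=[]
#1 0x7c→b15/s1 MISS; vc=[3]
#2 0x19→b3/s1 VC-HIT; vc=[15]
#3 0x7e→b15/s1 VC-HIT; vc=[3]
#4 0x7a→b15/s1 L1-HIT; vc=[3]
#5 0x59→b11/s1 MISS; vc=[3,15]
#6 0x7e→b15/s1 VC-HIT; vc=[3,11]
#7 0x1b→b3/s1 VC-HIT; vc=[15,11]
#8 0x7a→b15/s1 VC-HIT; vc=[3,11]
#9 0x78→b15/s1 L1-HIT; vc=[3,11]
#10 0x5f→b11/s1 VC-HIT; vc=[3,15]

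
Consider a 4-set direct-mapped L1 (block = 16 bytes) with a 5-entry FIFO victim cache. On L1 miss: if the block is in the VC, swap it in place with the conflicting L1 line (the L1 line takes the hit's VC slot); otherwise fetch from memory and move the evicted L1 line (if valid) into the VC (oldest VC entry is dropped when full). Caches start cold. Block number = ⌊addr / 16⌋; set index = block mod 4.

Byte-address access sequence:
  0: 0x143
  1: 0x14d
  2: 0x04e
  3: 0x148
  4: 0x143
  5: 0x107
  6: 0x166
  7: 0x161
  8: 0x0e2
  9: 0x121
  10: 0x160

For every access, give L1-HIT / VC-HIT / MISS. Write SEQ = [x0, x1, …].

0: 0x143 (blk 20, set 0) → MISS  vc=[]
1: 0x14d (blk 20, set 0) → L1-HIT  vc=[]
2: 0x4e (blk 4, set 0) → MISS  vc=[20]
3: 0x148 (blk 20, set 0) → VC-HIT  vc=[4]
4: 0x143 (blk 20, set 0) → L1-HIT  vc=[4]
5: 0x107 (blk 16, set 0) → MISS  vc=[4, 20]
6: 0x166 (blk 22, set 2) → MISS  vc=[4, 20]
7: 0x161 (blk 22, set 2) → L1-HIT  vc=[4, 20]
8: 0xe2 (blk 14, set 2) → MISS  vc=[4, 20, 22]
9: 0x121 (blk 18, set 2) → MISS  vc=[4, 20, 22, 14]
10: 0x160 (blk 22, set 2) → VC-HIT  vc=[4, 20, 18, 14]

SEQ = [MISS, L1-HIT, MISS, VC-HIT, L1-HIT, MISS, MISS, L1-HIT, MISS, MISS, VC-HIT]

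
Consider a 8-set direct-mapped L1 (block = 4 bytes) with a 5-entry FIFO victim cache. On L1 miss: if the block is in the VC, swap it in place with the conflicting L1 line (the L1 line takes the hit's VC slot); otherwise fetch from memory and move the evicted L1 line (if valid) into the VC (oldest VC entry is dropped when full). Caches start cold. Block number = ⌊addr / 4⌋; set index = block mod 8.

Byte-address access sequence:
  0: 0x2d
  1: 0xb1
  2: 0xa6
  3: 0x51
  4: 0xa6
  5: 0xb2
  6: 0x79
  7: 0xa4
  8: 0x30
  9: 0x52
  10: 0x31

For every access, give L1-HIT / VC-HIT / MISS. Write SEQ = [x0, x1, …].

SEQ = [MISS, MISS, MISS, MISS, L1-HIT, VC-HIT, MISS, L1-HIT, MISS, VC-HIT, VC-HIT]

  [0] addr=0x2d blk=11 s=3: MISS | VC []
  [1] addr=0xb1 blk=44 s=4: MISS | VC []
  [2] addr=0xa6 blk=41 s=1: MISS | VC []
  [3] addr=0x51 blk=20 s=4: MISS | VC [44]
  [4] addr=0xa6 blk=41 s=1: L1-HIT | VC [44]
  [5] addr=0xb2 blk=44 s=4: VC-HIT | VC [20]
  [6] addr=0x79 blk=30 s=6: MISS | VC [20]
  [7] addr=0xa4 blk=41 s=1: L1-HIT | VC [20]
  [8] addr=0x30 blk=12 s=4: MISS | VC [20, 44]
  [9] addr=0x52 blk=20 s=4: VC-HIT | VC [12, 44]
  [10] addr=0x31 blk=12 s=4: VC-HIT | VC [20, 44]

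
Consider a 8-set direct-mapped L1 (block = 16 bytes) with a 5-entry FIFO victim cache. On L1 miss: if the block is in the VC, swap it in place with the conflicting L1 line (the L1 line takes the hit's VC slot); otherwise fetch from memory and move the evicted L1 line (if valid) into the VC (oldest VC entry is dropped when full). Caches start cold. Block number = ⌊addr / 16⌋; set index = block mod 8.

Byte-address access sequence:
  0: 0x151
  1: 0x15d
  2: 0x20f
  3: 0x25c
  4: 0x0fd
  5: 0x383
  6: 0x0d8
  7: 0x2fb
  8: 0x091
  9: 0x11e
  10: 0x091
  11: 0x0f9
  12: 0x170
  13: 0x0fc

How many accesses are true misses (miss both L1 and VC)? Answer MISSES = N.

MISSES = 10

  [0] addr=0x151 blk=21 s=5: MISS | VC []
  [1] addr=0x15d blk=21 s=5: L1-HIT | VC []
  [2] addr=0x20f blk=32 s=0: MISS | VC []
  [3] addr=0x25c blk=37 s=5: MISS | VC [21]
  [4] addr=0xfd blk=15 s=7: MISS | VC [21]
  [5] addr=0x383 blk=56 s=0: MISS | VC [21, 32]
  [6] addr=0xd8 blk=13 s=5: MISS | VC [21, 32, 37]
  [7] addr=0x2fb blk=47 s=7: MISS | VC [21, 32, 37, 15]
  [8] addr=0x91 blk=9 s=1: MISS | VC [21, 32, 37, 15]
  [9] addr=0x11e blk=17 s=1: MISS | VC [21, 32, 37, 15, 9]
  [10] addr=0x91 blk=9 s=1: VC-HIT | VC [21, 32, 37, 15, 17]
  [11] addr=0xf9 blk=15 s=7: VC-HIT | VC [21, 32, 37, 47, 17]
  [12] addr=0x170 blk=23 s=7: MISS | VC [32, 37, 47, 17, 15]
  [13] addr=0xfc blk=15 s=7: VC-HIT | VC [32, 37, 47, 17, 23]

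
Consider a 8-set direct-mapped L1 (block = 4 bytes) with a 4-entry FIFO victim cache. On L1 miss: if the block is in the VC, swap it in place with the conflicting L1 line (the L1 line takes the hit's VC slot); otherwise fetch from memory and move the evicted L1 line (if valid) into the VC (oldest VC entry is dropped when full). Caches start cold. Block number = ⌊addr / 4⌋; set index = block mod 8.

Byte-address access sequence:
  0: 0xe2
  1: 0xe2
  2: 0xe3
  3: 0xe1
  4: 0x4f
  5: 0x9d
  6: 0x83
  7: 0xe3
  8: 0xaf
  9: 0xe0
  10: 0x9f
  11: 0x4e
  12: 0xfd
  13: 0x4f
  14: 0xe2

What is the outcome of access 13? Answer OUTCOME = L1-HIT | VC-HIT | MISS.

OUTCOME = L1-HIT

#0 0xe2→b56/s0 MISS; vc=[]
#1 0xe2→b56/s0 L1-HIT; vc=[]
#2 0xe3→b56/s0 L1-HIT; vc=[]
#3 0xe1→b56/s0 L1-HIT; vc=[]
#4 0x4f→b19/s3 MISS; vc=[]
#5 0x9d→b39/s7 MISS; vc=[]
#6 0x83→b32/s0 MISS; vc=[56]
#7 0xe3→b56/s0 VC-HIT; vc=[32]
#8 0xaf→b43/s3 MISS; vc=[32,19]
#9 0xe0→b56/s0 L1-HIT; vc=[32,19]
#10 0x9f→b39/s7 L1-HIT; vc=[32,19]
#11 0x4e→b19/s3 VC-HIT; vc=[32,43]
#12 0xfd→b63/s7 MISS; vc=[32,43,39]
#13 0x4f→b19/s3 L1-HIT; vc=[32,43,39]
#14 0xe2→b56/s0 L1-HIT; vc=[32,43,39]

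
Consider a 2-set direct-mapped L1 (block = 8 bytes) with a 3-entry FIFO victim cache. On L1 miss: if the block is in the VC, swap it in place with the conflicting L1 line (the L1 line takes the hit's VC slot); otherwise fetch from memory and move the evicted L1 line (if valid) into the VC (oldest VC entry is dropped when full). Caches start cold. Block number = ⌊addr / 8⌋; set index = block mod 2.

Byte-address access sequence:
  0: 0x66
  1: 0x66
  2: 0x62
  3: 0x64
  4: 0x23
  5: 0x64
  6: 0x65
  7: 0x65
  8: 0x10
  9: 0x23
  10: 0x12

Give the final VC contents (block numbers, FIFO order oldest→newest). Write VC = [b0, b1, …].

VC = [4, 12]

#0 0x66→b12/s0 MISS; vc=[]
#1 0x66→b12/s0 L1-HIT; vc=[]
#2 0x62→b12/s0 L1-HIT; vc=[]
#3 0x64→b12/s0 L1-HIT; vc=[]
#4 0x23→b4/s0 MISS; vc=[12]
#5 0x64→b12/s0 VC-HIT; vc=[4]
#6 0x65→b12/s0 L1-HIT; vc=[4]
#7 0x65→b12/s0 L1-HIT; vc=[4]
#8 0x10→b2/s0 MISS; vc=[4,12]
#9 0x23→b4/s0 VC-HIT; vc=[2,12]
#10 0x12→b2/s0 VC-HIT; vc=[4,12]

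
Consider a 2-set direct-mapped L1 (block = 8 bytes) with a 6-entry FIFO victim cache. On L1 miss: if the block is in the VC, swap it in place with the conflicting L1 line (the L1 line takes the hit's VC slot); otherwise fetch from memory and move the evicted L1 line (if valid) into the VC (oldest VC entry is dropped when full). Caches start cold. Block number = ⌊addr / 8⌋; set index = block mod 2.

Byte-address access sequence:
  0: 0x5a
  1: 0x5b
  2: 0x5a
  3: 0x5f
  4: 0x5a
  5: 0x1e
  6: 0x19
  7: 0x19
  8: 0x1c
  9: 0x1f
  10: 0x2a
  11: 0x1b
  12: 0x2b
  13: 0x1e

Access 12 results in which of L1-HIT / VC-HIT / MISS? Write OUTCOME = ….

0: 0x5a (blk 11, set 1) → MISS  vc=[]
1: 0x5b (blk 11, set 1) → L1-HIT  vc=[]
2: 0x5a (blk 11, set 1) → L1-HIT  vc=[]
3: 0x5f (blk 11, set 1) → L1-HIT  vc=[]
4: 0x5a (blk 11, set 1) → L1-HIT  vc=[]
5: 0x1e (blk 3, set 1) → MISS  vc=[11]
6: 0x19 (blk 3, set 1) → L1-HIT  vc=[11]
7: 0x19 (blk 3, set 1) → L1-HIT  vc=[11]
8: 0x1c (blk 3, set 1) → L1-HIT  vc=[11]
9: 0x1f (blk 3, set 1) → L1-HIT  vc=[11]
10: 0x2a (blk 5, set 1) → MISS  vc=[11, 3]
11: 0x1b (blk 3, set 1) → VC-HIT  vc=[11, 5]
12: 0x2b (blk 5, set 1) → VC-HIT  vc=[11, 3]
13: 0x1e (blk 3, set 1) → VC-HIT  vc=[11, 5]

OUTCOME = VC-HIT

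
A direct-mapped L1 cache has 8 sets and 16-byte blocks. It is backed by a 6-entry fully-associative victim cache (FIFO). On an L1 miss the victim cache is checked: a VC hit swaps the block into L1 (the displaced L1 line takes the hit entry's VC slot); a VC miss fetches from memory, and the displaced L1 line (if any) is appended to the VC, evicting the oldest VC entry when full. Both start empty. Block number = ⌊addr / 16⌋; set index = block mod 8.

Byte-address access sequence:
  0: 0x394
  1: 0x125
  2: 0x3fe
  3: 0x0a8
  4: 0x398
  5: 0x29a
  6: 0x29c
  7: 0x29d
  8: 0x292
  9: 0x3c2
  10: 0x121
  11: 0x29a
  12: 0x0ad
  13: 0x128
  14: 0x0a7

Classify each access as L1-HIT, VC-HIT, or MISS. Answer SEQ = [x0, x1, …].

SEQ = [MISS, MISS, MISS, MISS, L1-HIT, MISS, L1-HIT, L1-HIT, L1-HIT, MISS, VC-HIT, L1-HIT, VC-HIT, VC-HIT, VC-HIT]

#0 0x394→b57/s1 MISS; vc=[]
#1 0x125→b18/s2 MISS; vc=[]
#2 0x3fe→b63/s7 MISS; vc=[]
#3 0xa8→b10/s2 MISS; vc=[18]
#4 0x398→b57/s1 L1-HIT; vc=[18]
#5 0x29a→b41/s1 MISS; vc=[18,57]
#6 0x29c→b41/s1 L1-HIT; vc=[18,57]
#7 0x29d→b41/s1 L1-HIT; vc=[18,57]
#8 0x292→b41/s1 L1-HIT; vc=[18,57]
#9 0x3c2→b60/s4 MISS; vc=[18,57]
#10 0x121→b18/s2 VC-HIT; vc=[10,57]
#11 0x29a→b41/s1 L1-HIT; vc=[10,57]
#12 0xad→b10/s2 VC-HIT; vc=[18,57]
#13 0x128→b18/s2 VC-HIT; vc=[10,57]
#14 0xa7→b10/s2 VC-HIT; vc=[18,57]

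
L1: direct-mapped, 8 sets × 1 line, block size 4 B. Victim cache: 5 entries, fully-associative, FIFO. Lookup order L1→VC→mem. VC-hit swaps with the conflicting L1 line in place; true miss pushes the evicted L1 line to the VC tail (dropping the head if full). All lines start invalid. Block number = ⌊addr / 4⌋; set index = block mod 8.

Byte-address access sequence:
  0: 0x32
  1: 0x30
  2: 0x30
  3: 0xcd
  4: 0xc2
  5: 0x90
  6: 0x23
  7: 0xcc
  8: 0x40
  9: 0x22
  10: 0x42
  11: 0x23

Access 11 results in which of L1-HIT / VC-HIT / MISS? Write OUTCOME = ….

#0 0x32→b12/s4 MISS; vc=[]
#1 0x30→b12/s4 L1-HIT; vc=[]
#2 0x30→b12/s4 L1-HIT; vc=[]
#3 0xcd→b51/s3 MISS; vc=[]
#4 0xc2→b48/s0 MISS; vc=[]
#5 0x90→b36/s4 MISS; vc=[12]
#6 0x23→b8/s0 MISS; vc=[12,48]
#7 0xcc→b51/s3 L1-HIT; vc=[12,48]
#8 0x40→b16/s0 MISS; vc=[12,48,8]
#9 0x22→b8/s0 VC-HIT; vc=[12,48,16]
#10 0x42→b16/s0 VC-HIT; vc=[12,48,8]
#11 0x23→b8/s0 VC-HIT; vc=[12,48,16]

OUTCOME = VC-HIT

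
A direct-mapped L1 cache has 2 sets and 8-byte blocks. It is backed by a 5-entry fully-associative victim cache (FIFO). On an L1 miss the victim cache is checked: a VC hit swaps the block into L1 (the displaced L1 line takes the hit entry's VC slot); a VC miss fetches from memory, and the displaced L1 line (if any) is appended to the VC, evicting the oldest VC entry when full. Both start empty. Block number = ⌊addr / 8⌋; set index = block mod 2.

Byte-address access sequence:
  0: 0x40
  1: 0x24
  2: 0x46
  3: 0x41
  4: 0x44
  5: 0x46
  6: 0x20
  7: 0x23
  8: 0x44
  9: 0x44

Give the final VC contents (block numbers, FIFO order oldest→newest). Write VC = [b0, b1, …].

VC = [4]

  [0] addr=0x40 blk=8 s=0: MISS | VC []
  [1] addr=0x24 blk=4 s=0: MISS | VC [8]
  [2] addr=0x46 blk=8 s=0: VC-HIT | VC [4]
  [3] addr=0x41 blk=8 s=0: L1-HIT | VC [4]
  [4] addr=0x44 blk=8 s=0: L1-HIT | VC [4]
  [5] addr=0x46 blk=8 s=0: L1-HIT | VC [4]
  [6] addr=0x20 blk=4 s=0: VC-HIT | VC [8]
  [7] addr=0x23 blk=4 s=0: L1-HIT | VC [8]
  [8] addr=0x44 blk=8 s=0: VC-HIT | VC [4]
  [9] addr=0x44 blk=8 s=0: L1-HIT | VC [4]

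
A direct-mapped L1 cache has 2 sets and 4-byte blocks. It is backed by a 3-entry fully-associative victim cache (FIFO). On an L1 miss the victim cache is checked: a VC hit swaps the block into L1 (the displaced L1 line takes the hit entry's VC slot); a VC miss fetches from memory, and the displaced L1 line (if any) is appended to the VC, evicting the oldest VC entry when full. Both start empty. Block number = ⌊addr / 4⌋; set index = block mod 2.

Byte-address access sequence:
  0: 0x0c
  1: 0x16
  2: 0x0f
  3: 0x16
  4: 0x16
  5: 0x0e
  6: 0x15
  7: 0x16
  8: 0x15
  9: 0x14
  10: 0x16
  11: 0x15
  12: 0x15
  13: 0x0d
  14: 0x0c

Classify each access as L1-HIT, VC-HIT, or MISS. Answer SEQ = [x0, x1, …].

SEQ = [MISS, MISS, VC-HIT, VC-HIT, L1-HIT, VC-HIT, VC-HIT, L1-HIT, L1-HIT, L1-HIT, L1-HIT, L1-HIT, L1-HIT, VC-HIT, L1-HIT]

0: 0xc (blk 3, set 1) → MISS  vc=[]
1: 0x16 (blk 5, set 1) → MISS  vc=[3]
2: 0xf (blk 3, set 1) → VC-HIT  vc=[5]
3: 0x16 (blk 5, set 1) → VC-HIT  vc=[3]
4: 0x16 (blk 5, set 1) → L1-HIT  vc=[3]
5: 0xe (blk 3, set 1) → VC-HIT  vc=[5]
6: 0x15 (blk 5, set 1) → VC-HIT  vc=[3]
7: 0x16 (blk 5, set 1) → L1-HIT  vc=[3]
8: 0x15 (blk 5, set 1) → L1-HIT  vc=[3]
9: 0x14 (blk 5, set 1) → L1-HIT  vc=[3]
10: 0x16 (blk 5, set 1) → L1-HIT  vc=[3]
11: 0x15 (blk 5, set 1) → L1-HIT  vc=[3]
12: 0x15 (blk 5, set 1) → L1-HIT  vc=[3]
13: 0xd (blk 3, set 1) → VC-HIT  vc=[5]
14: 0xc (blk 3, set 1) → L1-HIT  vc=[5]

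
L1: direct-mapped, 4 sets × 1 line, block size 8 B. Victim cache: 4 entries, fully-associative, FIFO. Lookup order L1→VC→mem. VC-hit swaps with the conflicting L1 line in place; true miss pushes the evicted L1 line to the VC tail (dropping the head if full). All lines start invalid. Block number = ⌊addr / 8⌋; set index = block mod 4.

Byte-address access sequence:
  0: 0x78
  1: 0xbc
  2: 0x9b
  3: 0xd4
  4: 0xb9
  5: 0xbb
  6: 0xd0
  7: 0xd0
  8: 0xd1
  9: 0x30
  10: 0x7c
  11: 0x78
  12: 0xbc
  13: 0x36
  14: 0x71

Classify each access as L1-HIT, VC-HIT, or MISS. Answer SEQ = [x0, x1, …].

0: 0x78 (blk 15, set 3) → MISS  vc=[]
1: 0xbc (blk 23, set 3) → MISS  vc=[15]
2: 0x9b (blk 19, set 3) → MISS  vc=[15, 23]
3: 0xd4 (blk 26, set 2) → MISS  vc=[15, 23]
4: 0xb9 (blk 23, set 3) → VC-HIT  vc=[15, 19]
5: 0xbb (blk 23, set 3) → L1-HIT  vc=[15, 19]
6: 0xd0 (blk 26, set 2) → L1-HIT  vc=[15, 19]
7: 0xd0 (blk 26, set 2) → L1-HIT  vc=[15, 19]
8: 0xd1 (blk 26, set 2) → L1-HIT  vc=[15, 19]
9: 0x30 (blk 6, set 2) → MISS  vc=[15, 19, 26]
10: 0x7c (blk 15, set 3) → VC-HIT  vc=[23, 19, 26]
11: 0x78 (blk 15, set 3) → L1-HIT  vc=[23, 19, 26]
12: 0xbc (blk 23, set 3) → VC-HIT  vc=[15, 19, 26]
13: 0x36 (blk 6, set 2) → L1-HIT  vc=[15, 19, 26]
14: 0x71 (blk 14, set 2) → MISS  vc=[15, 19, 26, 6]

SEQ = [MISS, MISS, MISS, MISS, VC-HIT, L1-HIT, L1-HIT, L1-HIT, L1-HIT, MISS, VC-HIT, L1-HIT, VC-HIT, L1-HIT, MISS]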